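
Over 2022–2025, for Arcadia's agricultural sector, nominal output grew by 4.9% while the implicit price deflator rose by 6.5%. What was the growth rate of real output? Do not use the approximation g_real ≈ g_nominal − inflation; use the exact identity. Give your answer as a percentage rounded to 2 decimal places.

-1.50%

(1 + g_nom) = (1 + g_real)(1 + π), so g_real = 1.0490 / 1.0650 − 1 = -0.01502.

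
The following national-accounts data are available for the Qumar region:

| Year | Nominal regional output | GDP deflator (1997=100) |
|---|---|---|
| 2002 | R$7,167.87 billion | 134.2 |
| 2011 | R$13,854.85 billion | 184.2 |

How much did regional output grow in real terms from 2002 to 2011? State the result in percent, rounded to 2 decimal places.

Deflate each year: 2002 → 7167.87/1.342 = 5341.18; 2011 → 13854.85/1.842 = 7521.63.
So real regional output changed by 7521.63/5341.18 − 1 = 0.4082, i.e. 40.82%.

40.82%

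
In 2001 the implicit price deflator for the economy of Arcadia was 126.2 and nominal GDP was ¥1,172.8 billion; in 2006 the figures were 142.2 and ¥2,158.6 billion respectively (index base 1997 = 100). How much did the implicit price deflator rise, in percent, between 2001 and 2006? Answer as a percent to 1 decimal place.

Price-level change = 142.2 / 126.2 − 1 = 0.1268.

12.7%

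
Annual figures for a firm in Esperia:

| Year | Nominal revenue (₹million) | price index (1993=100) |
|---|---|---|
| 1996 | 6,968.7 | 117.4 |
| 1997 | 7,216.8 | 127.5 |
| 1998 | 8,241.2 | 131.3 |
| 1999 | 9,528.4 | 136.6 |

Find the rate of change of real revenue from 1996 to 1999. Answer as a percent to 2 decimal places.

Real revenue 1996 = 6968.7/1.174 = 5935.86.
Real revenue 1999 = 9528.4/1.366 = 6975.40.
Change = 6975.40/5935.86 − 1 = 0.1751.

17.51%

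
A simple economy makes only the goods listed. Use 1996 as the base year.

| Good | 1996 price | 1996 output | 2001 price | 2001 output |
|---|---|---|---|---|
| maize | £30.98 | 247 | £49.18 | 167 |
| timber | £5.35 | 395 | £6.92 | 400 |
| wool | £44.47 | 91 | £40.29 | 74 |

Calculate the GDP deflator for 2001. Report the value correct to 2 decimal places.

Nominal GDP 2001 = 49.18·167 + 6.92·400 + 40.29·74 = 13962.52.
Real GDP 2001 (at 1996 prices) = 30.98·167 + 5.35·400 + 44.47·74 = 10604.44.
Deflator = Nominal/Real × 100 = 13962.52/10604.44 × 100 = 131.667.

131.67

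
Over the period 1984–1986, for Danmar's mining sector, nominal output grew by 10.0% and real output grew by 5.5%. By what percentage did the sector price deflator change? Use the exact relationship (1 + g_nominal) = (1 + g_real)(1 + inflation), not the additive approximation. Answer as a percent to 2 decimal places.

(1 + g_nom) = (1 + g_real)(1 + π), so π = 1.1000 / 1.0550 − 1 = 0.04265.

4.27%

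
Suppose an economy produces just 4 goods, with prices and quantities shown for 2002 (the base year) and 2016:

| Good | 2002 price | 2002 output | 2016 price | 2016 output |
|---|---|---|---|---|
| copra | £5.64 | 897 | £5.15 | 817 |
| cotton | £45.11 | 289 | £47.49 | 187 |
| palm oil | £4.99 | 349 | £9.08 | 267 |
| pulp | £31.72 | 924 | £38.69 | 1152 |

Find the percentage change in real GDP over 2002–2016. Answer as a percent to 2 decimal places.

Real GDP 2002 = Nominal GDP 2002 = 5.64·897 + 45.11·289 + 4.99·349 + 31.72·924 = 49146.66.
Real GDP 2016 (at 2002 prices) = 5.64·817 + 45.11·187 + 4.99·267 + 31.72·1152 = 50917.22.
Real growth = 50917.22/49146.66 − 1 = 0.0360.

3.60%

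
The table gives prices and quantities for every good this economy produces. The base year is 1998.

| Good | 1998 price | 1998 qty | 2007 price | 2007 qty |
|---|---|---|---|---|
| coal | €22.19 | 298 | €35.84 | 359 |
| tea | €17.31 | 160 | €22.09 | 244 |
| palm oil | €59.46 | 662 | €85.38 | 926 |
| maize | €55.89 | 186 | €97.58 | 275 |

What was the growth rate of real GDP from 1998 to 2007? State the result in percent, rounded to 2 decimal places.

Real GDP 1998 = Nominal GDP 1998 = 22.19·298 + 17.31·160 + 59.46·662 + 55.89·186 = 59140.28.
Real GDP 2007 (at 1998 prices) = 22.19·359 + 17.31·244 + 59.46·926 + 55.89·275 = 82619.56.
Real growth = 82619.56/59140.28 − 1 = 0.3970.

39.70%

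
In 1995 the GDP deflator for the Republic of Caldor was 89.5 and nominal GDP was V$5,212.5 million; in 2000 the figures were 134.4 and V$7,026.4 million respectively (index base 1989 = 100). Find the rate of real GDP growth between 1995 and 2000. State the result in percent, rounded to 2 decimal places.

Deflate each year: 1995 → 5212.5/0.895 = 5824.02; 2000 → 7026.4/1.344 = 5227.98.
So real GDP changed by 5227.98/5824.02 − 1 = -0.1023, i.e. -10.23%.

-10.23%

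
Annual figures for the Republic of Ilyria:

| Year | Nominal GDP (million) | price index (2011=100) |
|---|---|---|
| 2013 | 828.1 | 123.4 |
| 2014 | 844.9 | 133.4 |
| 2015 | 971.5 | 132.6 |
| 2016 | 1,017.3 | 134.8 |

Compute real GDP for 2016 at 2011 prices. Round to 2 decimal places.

Real GDP 2016 = 1017.3 / 1.348 = 754.67.

754.67 million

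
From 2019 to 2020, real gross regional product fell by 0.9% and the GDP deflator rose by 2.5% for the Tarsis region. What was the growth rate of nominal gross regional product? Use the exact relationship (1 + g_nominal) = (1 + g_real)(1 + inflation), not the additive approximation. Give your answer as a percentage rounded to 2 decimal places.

(1 + g_nom) = (1 + g_real)(1 + π) = 0.9910 × 1.0250 = 1.01578.

1.58%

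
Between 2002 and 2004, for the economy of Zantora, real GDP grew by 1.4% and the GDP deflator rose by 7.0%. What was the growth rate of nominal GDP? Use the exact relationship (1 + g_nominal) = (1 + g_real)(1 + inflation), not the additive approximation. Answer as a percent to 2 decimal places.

8.50%

(1 + g_nom) = (1 + g_real)(1 + π) = 1.0140 × 1.0700 = 1.08498.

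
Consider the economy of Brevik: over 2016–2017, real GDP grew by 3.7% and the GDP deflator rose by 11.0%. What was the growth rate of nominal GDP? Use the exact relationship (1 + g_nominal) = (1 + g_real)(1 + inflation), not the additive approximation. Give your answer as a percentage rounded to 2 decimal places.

15.11%

(1 + g_nom) = (1 + g_real)(1 + π) = 1.0370 × 1.1100 = 1.15107.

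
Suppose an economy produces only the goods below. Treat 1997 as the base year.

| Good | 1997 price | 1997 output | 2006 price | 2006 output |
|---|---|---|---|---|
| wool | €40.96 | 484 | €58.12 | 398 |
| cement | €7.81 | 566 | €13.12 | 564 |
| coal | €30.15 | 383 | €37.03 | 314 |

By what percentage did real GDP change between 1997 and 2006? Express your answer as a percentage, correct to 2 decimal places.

Real GDP 1997 = Nominal GDP 1997 = 40.96·484 + 7.81·566 + 30.15·383 = 35792.55.
Real GDP 2006 (at 1997 prices) = 40.96·398 + 7.81·564 + 30.15·314 = 30174.02.
Real growth = 30174.02/35792.55 − 1 = -0.1570.

-15.70%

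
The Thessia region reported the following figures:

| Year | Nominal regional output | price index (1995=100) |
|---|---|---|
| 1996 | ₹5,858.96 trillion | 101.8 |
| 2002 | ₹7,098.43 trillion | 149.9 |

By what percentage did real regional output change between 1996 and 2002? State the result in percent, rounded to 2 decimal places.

-17.72%

Deflate each year: 1996 → 5858.96/1.018 = 5755.36; 2002 → 7098.43/1.499 = 4735.44.
So real regional output changed by 4735.44/5755.36 − 1 = -0.1772, i.e. -17.72%.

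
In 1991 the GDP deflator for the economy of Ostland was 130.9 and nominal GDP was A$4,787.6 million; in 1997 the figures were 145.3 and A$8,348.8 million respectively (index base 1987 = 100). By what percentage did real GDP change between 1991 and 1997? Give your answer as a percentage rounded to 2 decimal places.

57.10%

Deflate each year: 1991 → 4787.6/1.309 = 3657.45; 1997 → 8348.8/1.453 = 5745.91.
So real GDP changed by 5745.91/3657.45 − 1 = 0.5710, i.e. 57.10%.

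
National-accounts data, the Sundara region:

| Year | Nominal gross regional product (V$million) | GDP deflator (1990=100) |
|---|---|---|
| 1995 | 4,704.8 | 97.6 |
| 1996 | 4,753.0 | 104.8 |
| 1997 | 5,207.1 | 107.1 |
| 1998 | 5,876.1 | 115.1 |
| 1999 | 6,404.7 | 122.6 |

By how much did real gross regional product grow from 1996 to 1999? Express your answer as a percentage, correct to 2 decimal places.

15.19%

Real gross regional product 1996 = 4753.0/1.048 = 4535.31.
Real gross regional product 1999 = 6404.7/1.226 = 5224.06.
Change = 5224.06/4535.31 − 1 = 0.1519.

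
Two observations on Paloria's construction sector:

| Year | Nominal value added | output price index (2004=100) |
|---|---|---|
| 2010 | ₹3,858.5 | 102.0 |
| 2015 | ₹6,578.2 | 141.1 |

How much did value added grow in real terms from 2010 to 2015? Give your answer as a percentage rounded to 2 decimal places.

23.24%

Deflate each year: 2010 → 3858.5/1.020 = 3782.84; 2015 → 6578.2/1.411 = 4662.08.
So real value added changed by 4662.08/3782.84 − 1 = 0.2324, i.e. 23.24%.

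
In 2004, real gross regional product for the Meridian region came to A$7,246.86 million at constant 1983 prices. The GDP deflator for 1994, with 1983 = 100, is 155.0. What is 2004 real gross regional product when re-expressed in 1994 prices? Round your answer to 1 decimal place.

Real gross regional product in 1994 prices = Real gross regional product in 1983 prices × (P_1994/P_1983) = 7246.86 × 1.550 = 11232.63.

A$11,232.6 million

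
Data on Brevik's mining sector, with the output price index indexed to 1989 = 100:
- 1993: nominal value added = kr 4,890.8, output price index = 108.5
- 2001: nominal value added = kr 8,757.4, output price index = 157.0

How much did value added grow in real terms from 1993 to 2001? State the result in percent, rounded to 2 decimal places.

Deflate each year: 1993 → 4890.8/1.085 = 4507.65; 2001 → 8757.4/1.570 = 5577.96.
So real value added changed by 5577.96/4507.65 − 1 = 0.2374, i.e. 23.74%.

23.74%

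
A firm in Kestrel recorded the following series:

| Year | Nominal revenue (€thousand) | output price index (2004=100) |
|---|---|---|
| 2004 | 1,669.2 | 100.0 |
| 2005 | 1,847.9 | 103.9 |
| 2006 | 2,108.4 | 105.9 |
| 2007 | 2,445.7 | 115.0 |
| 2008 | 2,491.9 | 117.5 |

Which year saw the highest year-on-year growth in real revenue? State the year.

2006

2005: real = 1847.9/1.039 = 1778.54; growth vs 2004 (1669.20) = 6.55%.
2006: real = 2108.4/1.059 = 1990.93; growth vs 2005 (1778.54) = 11.94%.
2007: real = 2445.7/1.150 = 2126.70; growth vs 2006 (1990.93) = 6.82%.
2008: real = 2491.9/1.175 = 2120.77; growth vs 2007 (2126.70) = -0.28%.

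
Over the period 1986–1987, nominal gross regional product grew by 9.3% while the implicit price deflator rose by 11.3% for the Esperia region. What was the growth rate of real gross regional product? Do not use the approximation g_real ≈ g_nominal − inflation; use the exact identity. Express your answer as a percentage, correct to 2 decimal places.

(1 + g_nom) = (1 + g_real)(1 + π), so g_real = 1.0930 / 1.1130 − 1 = -0.01797.

-1.80%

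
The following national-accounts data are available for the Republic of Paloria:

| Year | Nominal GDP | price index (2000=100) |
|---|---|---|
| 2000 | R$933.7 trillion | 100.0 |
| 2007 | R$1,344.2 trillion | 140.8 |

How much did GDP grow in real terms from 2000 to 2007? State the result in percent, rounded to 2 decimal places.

Deflate each year: 2000 → 933.7/1.000 = 933.70; 2007 → 1344.2/1.408 = 954.69.
So real GDP changed by 954.69/933.70 − 1 = 0.0225, i.e. 2.25%.

2.25%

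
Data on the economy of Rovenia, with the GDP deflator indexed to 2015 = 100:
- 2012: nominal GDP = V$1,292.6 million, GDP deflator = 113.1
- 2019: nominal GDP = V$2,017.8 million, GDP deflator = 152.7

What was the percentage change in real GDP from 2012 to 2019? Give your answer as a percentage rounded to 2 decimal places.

15.62%

Deflate each year: 2012 → 1292.6/1.131 = 1142.88; 2019 → 2017.8/1.527 = 1321.41.
So real GDP changed by 1321.41/1142.88 − 1 = 0.1562, i.e. 15.62%.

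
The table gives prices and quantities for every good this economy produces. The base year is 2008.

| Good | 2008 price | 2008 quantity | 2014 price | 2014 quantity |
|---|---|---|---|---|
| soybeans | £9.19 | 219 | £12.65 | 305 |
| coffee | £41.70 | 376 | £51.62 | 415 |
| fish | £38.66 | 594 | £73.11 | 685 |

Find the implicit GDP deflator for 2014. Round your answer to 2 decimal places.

Nominal GDP 2014 = 12.65·305 + 51.62·415 + 73.11·685 = 75360.90.
Real GDP 2014 (at 2008 prices) = 9.19·305 + 41.70·415 + 38.66·685 = 46590.55.
Deflator = Nominal/Real × 100 = 75360.90/46590.55 × 100 = 161.751.

161.75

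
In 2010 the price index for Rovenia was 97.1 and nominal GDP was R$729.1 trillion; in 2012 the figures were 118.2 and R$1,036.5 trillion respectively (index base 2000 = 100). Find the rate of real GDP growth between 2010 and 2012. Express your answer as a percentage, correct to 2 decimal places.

16.78%

Real GDP 2010 = 729.1 / 0.971 = 750.88.
Real GDP 2012 = 1036.5 / 1.182 = 876.90.
Real growth = 876.90 / 750.88 − 1 = 0.1678.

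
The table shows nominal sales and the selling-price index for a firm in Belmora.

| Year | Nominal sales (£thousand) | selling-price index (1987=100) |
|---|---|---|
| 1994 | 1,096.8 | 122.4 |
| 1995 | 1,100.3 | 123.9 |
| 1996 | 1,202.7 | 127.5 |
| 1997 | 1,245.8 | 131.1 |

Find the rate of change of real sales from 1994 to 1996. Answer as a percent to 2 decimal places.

5.27%

Real sales 1994 = 1096.8/1.224 = 896.08.
Real sales 1996 = 1202.7/1.275 = 943.29.
Change = 943.29/896.08 − 1 = 0.0527.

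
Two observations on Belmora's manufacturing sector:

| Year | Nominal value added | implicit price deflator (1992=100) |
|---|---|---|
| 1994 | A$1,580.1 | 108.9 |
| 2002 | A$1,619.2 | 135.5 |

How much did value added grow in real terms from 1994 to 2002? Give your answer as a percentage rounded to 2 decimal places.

Deflate each year: 1994 → 1580.1/1.089 = 1450.96; 2002 → 1619.2/1.355 = 1194.98.
So real value added changed by 1194.98/1450.96 − 1 = -0.1764, i.e. -17.64%.

-17.64%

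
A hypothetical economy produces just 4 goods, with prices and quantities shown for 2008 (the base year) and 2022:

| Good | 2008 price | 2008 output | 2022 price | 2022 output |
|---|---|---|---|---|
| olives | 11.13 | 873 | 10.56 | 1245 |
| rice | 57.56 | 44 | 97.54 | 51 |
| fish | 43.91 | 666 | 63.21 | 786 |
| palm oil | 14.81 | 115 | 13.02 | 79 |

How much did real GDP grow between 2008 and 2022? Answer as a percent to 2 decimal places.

Real GDP 2008 = Nominal GDP 2008 = 11.13·873 + 57.56·44 + 43.91·666 + 14.81·115 = 43196.34.
Real GDP 2022 (at 2008 prices) = 11.13·1245 + 57.56·51 + 43.91·786 + 14.81·79 = 52475.66.
Real growth = 52475.66/43196.34 − 1 = 0.2148.

21.48%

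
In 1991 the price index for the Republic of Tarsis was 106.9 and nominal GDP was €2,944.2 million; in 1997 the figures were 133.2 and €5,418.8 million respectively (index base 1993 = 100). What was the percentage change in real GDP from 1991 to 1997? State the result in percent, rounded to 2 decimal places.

47.71%

Real GDP 1991 = 2944.2 / 1.069 = 2754.16.
Real GDP 1997 = 5418.8 / 1.332 = 4068.17.
Real growth = 4068.17 / 2754.16 − 1 = 0.4771.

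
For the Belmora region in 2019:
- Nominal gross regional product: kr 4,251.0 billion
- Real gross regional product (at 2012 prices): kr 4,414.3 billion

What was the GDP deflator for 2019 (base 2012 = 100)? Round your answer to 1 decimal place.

96.3

GDP deflator = (Nominal / Real) × 100 = 4251.0 / 4414.3 × 100 = 96.30.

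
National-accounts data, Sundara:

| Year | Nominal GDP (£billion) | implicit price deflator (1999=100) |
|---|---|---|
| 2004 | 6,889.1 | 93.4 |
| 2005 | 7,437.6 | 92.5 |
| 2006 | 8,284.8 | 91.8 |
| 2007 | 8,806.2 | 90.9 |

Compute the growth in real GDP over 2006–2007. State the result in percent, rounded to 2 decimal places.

7.35%

Real GDP 2006 = 8284.8/0.918 = 9024.84.
Real GDP 2007 = 8806.2/0.909 = 9687.79.
Change = 9687.79/9024.84 − 1 = 0.0735.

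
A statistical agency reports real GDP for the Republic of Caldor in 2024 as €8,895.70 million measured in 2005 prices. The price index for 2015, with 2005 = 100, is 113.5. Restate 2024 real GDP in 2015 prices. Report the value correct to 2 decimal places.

€10,096.62 million

Real GDP in 2015 prices = Real GDP in 2005 prices × (P_2015/P_2005) = 8895.70 × 1.135 = 10096.62.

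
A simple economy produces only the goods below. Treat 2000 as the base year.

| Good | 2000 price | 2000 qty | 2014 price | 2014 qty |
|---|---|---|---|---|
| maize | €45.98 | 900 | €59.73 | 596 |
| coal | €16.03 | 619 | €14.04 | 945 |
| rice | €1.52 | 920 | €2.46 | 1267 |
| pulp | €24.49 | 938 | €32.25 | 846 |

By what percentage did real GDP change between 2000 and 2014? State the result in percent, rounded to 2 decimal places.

Real GDP 2000 = Nominal GDP 2000 = 45.98·900 + 16.03·619 + 1.52·920 + 24.49·938 = 75674.59.
Real GDP 2014 (at 2000 prices) = 45.98·596 + 16.03·945 + 1.52·1267 + 24.49·846 = 65196.81.
Real growth = 65196.81/75674.59 − 1 = -0.1385.

-13.85%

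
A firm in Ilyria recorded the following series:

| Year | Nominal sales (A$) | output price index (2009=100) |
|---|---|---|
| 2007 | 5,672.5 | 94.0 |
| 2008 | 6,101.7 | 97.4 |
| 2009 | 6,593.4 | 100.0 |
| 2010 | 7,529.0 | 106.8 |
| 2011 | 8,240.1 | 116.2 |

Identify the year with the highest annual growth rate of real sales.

2008: real = 6101.7/0.974 = 6264.58; growth vs 2007 (6034.57) = 3.81%.
2009: real = 6593.4/1.000 = 6593.40; growth vs 2008 (6264.58) = 5.25%.
2010: real = 7529.0/1.068 = 7049.63; growth vs 2009 (6593.40) = 6.92%.
2011: real = 8240.1/1.162 = 7091.31; growth vs 2010 (7049.63) = 0.59%.

2010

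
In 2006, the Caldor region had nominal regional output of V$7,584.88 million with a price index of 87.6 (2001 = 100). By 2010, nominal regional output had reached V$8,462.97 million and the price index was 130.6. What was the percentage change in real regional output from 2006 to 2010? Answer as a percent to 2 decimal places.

-25.16%

Real regional output 2006 = 7584.88 / 0.876 = 8658.54.
Real regional output 2010 = 8462.97 / 1.306 = 6480.07.
Real growth = 6480.07 / 8658.54 − 1 = -0.2516.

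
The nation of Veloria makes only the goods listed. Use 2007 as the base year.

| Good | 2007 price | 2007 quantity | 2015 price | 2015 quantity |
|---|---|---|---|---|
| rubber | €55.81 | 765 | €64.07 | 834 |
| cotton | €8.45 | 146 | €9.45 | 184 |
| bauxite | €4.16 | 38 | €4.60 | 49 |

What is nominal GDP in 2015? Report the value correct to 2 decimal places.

Nominal GDP 2015 = Σ (p_2015 × q_2015) = 64.07·834 + 9.45·184 + 4.60·49 = 55398.58.

€55398.58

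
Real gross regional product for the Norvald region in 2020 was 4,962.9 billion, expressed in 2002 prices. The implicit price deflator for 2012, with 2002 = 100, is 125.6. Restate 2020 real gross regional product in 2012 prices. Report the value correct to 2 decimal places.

6,233.40 billion

Real gross regional product in 2012 prices = Real gross regional product in 2002 prices × (P_2012/P_2002) = 4962.9 × 1.256 = 6233.40.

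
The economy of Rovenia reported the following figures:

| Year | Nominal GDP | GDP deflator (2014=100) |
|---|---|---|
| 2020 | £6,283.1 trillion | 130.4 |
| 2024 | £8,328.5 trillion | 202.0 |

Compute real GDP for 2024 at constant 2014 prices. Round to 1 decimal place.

Real GDP = Nominal / (GDP deflator/100) = 8328.5 / 2.020 = 4123.02.

£4,123.0 trillion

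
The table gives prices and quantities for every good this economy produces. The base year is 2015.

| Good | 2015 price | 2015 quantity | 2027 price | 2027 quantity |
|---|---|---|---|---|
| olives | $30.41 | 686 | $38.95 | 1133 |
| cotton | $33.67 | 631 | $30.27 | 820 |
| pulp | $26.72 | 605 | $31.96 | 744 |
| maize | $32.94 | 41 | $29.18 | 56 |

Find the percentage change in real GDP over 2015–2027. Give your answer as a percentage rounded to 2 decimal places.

Real GDP 2015 = Nominal GDP 2015 = 30.41·686 + 33.67·631 + 26.72·605 + 32.94·41 = 59623.17.
Real GDP 2027 (at 2015 prices) = 30.41·1133 + 33.67·820 + 26.72·744 + 32.94·56 = 83788.25.
Real growth = 83788.25/59623.17 − 1 = 0.4053.

40.53%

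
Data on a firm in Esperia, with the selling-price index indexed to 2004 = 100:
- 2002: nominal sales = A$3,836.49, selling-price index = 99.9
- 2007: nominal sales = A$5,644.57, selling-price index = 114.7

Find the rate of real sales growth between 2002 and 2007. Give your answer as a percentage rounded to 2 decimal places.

Deflate each year: 2002 → 3836.49/0.999 = 3840.33; 2007 → 5644.57/1.147 = 4921.16.
So real sales changed by 4921.16/3840.33 − 1 = 0.2814, i.e. 28.14%.

28.14%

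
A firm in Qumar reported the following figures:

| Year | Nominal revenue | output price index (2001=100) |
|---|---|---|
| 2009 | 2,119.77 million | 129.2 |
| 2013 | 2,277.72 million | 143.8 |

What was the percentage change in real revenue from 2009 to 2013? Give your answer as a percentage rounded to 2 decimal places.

Real revenue 2009 = 2119.77 / 1.292 = 1640.69.
Real revenue 2013 = 2277.72 / 1.438 = 1583.95.
Real growth = 1583.95 / 1640.69 − 1 = -0.0346.

-3.46%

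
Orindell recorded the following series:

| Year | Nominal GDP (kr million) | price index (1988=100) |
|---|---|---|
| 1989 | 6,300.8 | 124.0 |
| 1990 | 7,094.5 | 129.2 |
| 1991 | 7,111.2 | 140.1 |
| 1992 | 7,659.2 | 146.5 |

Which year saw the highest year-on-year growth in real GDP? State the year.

1990

1990: real = 7094.5/1.292 = 5491.10; growth vs 1989 (5081.29) = 8.07%.
1991: real = 7111.2/1.401 = 5075.80; growth vs 1990 (5491.10) = -7.56%.
1992: real = 7659.2/1.465 = 5228.12; growth vs 1991 (5075.80) = 3.00%.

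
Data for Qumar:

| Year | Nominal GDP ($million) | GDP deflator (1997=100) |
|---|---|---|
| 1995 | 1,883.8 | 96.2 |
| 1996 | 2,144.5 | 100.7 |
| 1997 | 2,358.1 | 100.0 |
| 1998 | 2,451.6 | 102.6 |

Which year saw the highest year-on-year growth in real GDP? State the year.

1996: real = 2144.5/1.007 = 2129.59; growth vs 1995 (1958.21) = 8.75%.
1997: real = 2358.1/1.000 = 2358.10; growth vs 1996 (2129.59) = 10.73%.
1998: real = 2451.6/1.026 = 2389.47; growth vs 1997 (2358.10) = 1.33%.

1997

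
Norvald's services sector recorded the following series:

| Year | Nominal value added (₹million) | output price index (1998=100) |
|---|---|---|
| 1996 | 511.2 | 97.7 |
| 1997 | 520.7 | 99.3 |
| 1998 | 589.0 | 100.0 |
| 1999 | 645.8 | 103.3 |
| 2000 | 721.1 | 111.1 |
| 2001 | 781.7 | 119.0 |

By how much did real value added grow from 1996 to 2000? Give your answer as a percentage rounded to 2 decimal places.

24.05%

Real value added 1996 = 511.2/0.977 = 523.23.
Real value added 2000 = 721.1/1.111 = 649.05.
Change = 649.05/523.23 − 1 = 0.2405.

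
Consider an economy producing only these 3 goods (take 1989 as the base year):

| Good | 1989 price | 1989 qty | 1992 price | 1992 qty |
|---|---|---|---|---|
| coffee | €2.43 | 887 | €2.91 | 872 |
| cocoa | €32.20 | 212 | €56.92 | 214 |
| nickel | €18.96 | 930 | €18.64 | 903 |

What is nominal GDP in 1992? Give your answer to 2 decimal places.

Nominal GDP 1992 = Σ (p_1992 × q_1992) = 2.91·872 + 56.92·214 + 18.64·903 = 31550.32.

€31550.32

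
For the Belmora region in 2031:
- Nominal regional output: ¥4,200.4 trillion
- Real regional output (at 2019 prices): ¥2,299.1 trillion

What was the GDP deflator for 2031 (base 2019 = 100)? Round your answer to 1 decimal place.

GDP deflator = (Nominal / Real) × 100 = 4200.4 / 2299.1 × 100 = 182.70.

182.7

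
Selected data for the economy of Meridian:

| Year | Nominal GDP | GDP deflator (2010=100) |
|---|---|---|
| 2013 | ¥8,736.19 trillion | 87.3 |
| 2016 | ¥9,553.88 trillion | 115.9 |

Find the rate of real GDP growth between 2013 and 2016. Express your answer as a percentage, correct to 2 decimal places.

Deflate each year: 2013 → 8736.19/0.873 = 10007.09; 2016 → 9553.88/1.159 = 8243.21.
So real GDP changed by 8243.21/10007.09 − 1 = -0.1763, i.e. -17.63%.

-17.63%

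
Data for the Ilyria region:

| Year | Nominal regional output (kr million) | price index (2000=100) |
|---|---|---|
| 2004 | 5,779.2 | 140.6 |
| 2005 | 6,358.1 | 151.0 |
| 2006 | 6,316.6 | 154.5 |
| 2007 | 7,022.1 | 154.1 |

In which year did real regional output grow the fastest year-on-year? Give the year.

2005: real = 6358.1/1.510 = 4210.66; growth vs 2004 (4110.38) = 2.44%.
2006: real = 6316.6/1.545 = 4088.41; growth vs 2005 (4210.66) = -2.90%.
2007: real = 7022.1/1.541 = 4556.85; growth vs 2006 (4088.41) = 11.46%.

2007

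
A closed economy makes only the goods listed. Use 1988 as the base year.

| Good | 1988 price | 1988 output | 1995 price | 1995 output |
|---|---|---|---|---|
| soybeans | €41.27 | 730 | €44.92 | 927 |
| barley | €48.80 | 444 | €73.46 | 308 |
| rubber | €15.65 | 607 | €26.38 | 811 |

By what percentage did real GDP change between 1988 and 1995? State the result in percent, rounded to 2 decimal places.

7.65%

Real GDP 1988 = Nominal GDP 1988 = 41.27·730 + 48.80·444 + 15.65·607 = 61293.85.
Real GDP 1995 (at 1988 prices) = 41.27·927 + 48.80·308 + 15.65·811 = 65979.84.
Real growth = 65979.84/61293.85 − 1 = 0.0765.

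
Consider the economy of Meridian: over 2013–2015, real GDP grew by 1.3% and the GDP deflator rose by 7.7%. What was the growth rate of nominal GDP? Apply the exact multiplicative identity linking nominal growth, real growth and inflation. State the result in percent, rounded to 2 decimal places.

(1 + g_nom) = (1 + g_real)(1 + π) = 1.0130 × 1.0770 = 1.09100.

9.10%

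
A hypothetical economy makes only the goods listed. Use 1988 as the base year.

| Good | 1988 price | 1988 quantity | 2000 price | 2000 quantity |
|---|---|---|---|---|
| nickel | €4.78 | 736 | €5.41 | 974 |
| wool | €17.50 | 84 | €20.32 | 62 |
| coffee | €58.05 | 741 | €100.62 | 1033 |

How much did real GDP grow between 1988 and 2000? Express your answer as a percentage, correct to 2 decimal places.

Real GDP 1988 = Nominal GDP 1988 = 4.78·736 + 17.50·84 + 58.05·741 = 48003.13.
Real GDP 2000 (at 1988 prices) = 4.78·974 + 17.50·62 + 58.05·1033 = 65706.37.
Real growth = 65706.37/48003.13 − 1 = 0.3688.

36.88%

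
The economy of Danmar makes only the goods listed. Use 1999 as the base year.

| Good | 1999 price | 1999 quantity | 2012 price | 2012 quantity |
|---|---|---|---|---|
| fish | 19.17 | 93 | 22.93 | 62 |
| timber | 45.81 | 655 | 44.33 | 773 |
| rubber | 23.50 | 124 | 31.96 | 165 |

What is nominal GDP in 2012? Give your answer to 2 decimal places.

40962.15

Nominal GDP 2012 = Σ (p_2012 × q_2012) = 22.93·62 + 44.33·773 + 31.96·165 = 40962.15.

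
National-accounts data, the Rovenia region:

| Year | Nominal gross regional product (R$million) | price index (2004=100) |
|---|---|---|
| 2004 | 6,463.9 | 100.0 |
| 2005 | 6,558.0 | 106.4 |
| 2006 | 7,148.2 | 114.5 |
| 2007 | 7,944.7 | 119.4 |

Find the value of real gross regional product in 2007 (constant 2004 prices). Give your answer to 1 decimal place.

Real gross regional product 2007 = 7944.7 / 1.194 = 6653.85.

R$6,653.9 million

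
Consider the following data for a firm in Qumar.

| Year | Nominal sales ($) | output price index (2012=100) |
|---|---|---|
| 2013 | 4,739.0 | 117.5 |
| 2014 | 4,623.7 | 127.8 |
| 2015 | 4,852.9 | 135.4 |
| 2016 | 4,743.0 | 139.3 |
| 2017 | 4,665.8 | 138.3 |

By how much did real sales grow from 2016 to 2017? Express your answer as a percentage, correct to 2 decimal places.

Real sales 2016 = 4743.0/1.393 = 3404.88.
Real sales 2017 = 4665.8/1.383 = 3373.68.
Change = 3373.68/3404.88 − 1 = -0.0092.

-0.92%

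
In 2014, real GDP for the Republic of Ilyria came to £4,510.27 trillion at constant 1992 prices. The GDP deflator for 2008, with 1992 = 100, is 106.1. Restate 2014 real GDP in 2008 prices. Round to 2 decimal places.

Real GDP in 2008 prices = Real GDP in 1992 prices × (P_2008/P_1992) = 4510.27 × 1.061 = 4785.40.

£4,785.40 trillion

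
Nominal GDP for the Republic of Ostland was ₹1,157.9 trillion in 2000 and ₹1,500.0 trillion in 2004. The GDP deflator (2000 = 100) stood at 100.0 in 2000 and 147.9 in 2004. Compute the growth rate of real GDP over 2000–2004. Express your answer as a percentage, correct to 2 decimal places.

-12.41%

Deflate each year: 2000 → 1157.9/1.000 = 1157.90; 2004 → 1500.0/1.479 = 1014.20.
So real GDP changed by 1014.20/1157.90 − 1 = -0.1241, i.e. -12.41%.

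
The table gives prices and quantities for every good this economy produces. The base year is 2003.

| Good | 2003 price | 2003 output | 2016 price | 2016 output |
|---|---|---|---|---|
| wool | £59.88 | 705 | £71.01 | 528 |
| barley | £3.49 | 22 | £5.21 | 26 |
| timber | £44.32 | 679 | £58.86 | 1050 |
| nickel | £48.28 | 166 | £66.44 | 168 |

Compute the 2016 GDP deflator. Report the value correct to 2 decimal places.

Nominal GDP 2016 = 71.01·528 + 5.21·26 + 58.86·1050 + 66.44·168 = 110593.66.
Real GDP 2016 (at 2003 prices) = 59.88·528 + 3.49·26 + 44.32·1050 + 48.28·168 = 86354.42.
Deflator = Nominal/Real × 100 = 110593.66/86354.42 × 100 = 128.069.

128.07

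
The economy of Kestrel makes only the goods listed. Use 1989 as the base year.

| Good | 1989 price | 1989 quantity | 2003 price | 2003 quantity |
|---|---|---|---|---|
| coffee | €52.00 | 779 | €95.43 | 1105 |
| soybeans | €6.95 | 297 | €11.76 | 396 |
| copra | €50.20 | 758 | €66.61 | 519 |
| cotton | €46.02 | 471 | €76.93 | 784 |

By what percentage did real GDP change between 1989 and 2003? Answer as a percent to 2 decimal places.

Real GDP 1989 = Nominal GDP 1989 = 52.00·779 + 6.95·297 + 50.20·758 + 46.02·471 = 102299.17.
Real GDP 2003 (at 1989 prices) = 52.00·1105 + 6.95·396 + 50.20·519 + 46.02·784 = 122345.68.
Real growth = 122345.68/102299.17 − 1 = 0.1960.

19.60%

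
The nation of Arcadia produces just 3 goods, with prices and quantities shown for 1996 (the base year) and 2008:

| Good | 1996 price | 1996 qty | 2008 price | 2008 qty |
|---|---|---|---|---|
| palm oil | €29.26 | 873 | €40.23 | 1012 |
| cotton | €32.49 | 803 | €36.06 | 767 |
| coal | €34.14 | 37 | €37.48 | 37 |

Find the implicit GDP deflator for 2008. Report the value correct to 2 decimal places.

125.03

Nominal GDP 2008 = 40.23·1012 + 36.06·767 + 37.48·37 = 69757.54.
Real GDP 2008 (at 1996 prices) = 29.26·1012 + 32.49·767 + 34.14·37 = 55794.13.
Deflator = Nominal/Real × 100 = 69757.54/55794.13 × 100 = 125.027.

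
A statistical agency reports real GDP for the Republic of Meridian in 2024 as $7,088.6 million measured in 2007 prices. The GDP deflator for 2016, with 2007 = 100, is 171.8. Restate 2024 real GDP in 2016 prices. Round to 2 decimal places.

$12,178.21 million

Real GDP in 2016 prices = Real GDP in 2007 prices × (P_2016/P_2007) = 7088.6 × 1.718 = 12178.21.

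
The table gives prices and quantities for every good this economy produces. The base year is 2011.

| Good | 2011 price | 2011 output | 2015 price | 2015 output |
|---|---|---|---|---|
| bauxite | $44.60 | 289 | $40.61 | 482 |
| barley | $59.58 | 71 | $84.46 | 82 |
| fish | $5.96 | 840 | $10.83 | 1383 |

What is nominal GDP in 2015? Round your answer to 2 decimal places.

$41477.63

Nominal GDP 2015 = Σ (p_2015 × q_2015) = 40.61·482 + 84.46·82 + 10.83·1383 = 41477.63.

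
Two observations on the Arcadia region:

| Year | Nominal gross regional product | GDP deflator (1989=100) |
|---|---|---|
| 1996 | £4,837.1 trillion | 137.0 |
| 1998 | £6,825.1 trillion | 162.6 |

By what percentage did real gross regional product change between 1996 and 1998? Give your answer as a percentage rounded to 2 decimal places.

Real gross regional product 1996 = 4837.1 / 1.370 = 3530.73.
Real gross regional product 1998 = 6825.1 / 1.626 = 4197.48.
Real growth = 4197.48 / 3530.73 − 1 = 0.1888.

18.88%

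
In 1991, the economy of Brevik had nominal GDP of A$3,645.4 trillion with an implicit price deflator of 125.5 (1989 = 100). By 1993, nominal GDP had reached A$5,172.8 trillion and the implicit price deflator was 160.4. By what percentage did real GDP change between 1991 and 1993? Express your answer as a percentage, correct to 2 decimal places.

11.02%

Real GDP 1991 = 3645.4 / 1.255 = 2904.70.
Real GDP 1993 = 5172.8 / 1.604 = 3224.94.
Real growth = 3224.94 / 2904.70 − 1 = 0.1102.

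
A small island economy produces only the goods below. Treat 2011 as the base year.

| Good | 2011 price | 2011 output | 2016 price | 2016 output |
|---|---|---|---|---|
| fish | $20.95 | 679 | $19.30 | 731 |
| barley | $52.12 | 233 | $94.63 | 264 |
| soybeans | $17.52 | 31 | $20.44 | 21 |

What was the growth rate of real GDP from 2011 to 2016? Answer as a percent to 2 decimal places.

Real GDP 2011 = Nominal GDP 2011 = 20.95·679 + 52.12·233 + 17.52·31 = 26912.13.
Real GDP 2016 (at 2011 prices) = 20.95·731 + 52.12·264 + 17.52·21 = 29442.05.
Real growth = 29442.05/26912.13 − 1 = 0.0940.

9.40%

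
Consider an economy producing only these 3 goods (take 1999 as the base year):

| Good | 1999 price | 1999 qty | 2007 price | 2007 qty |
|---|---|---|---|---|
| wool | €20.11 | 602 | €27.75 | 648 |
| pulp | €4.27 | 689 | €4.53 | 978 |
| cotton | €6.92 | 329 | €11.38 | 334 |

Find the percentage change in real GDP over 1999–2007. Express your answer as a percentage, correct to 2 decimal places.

12.66%

Real GDP 1999 = Nominal GDP 1999 = 20.11·602 + 4.27·689 + 6.92·329 = 17324.93.
Real GDP 2007 (at 1999 prices) = 20.11·648 + 4.27·978 + 6.92·334 = 19518.62.
Real growth = 19518.62/17324.93 − 1 = 0.1266.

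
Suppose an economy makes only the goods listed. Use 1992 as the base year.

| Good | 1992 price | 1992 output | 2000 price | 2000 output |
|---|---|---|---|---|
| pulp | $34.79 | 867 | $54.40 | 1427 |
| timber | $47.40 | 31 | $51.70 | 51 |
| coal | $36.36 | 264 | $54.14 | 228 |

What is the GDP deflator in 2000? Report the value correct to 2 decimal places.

Nominal GDP 2000 = 54.40·1427 + 51.70·51 + 54.14·228 = 92609.42.
Real GDP 2000 (at 1992 prices) = 34.79·1427 + 47.40·51 + 36.36·228 = 60352.81.
Deflator = Nominal/Real × 100 = 92609.42/60352.81 × 100 = 153.447.

153.45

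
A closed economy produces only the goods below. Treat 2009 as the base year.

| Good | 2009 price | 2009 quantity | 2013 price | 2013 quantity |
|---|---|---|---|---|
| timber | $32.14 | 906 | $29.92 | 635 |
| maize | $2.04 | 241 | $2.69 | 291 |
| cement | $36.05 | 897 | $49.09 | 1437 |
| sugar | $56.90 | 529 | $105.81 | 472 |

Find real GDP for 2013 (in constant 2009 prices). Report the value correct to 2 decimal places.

Real GDP 2013 = Σ (p_2009 × q_2013) = 32.14·635 + 2.04·291 + 36.05·1437 + 56.90·472 = 99663.19.

$99663.19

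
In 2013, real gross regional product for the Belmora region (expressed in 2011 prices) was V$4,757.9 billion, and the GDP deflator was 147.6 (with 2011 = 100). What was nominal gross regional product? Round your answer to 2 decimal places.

V$7,022.66 billion

Nominal gross regional product = Real × (GDP deflator/100) = 4757.9 × 1.476 = 7022.66.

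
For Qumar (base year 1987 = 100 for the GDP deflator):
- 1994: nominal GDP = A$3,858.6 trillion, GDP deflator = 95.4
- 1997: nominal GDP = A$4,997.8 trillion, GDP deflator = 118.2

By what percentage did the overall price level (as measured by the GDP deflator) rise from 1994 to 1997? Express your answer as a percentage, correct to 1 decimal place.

Price-level change = 118.2 / 95.4 − 1 = 0.2390.

23.9%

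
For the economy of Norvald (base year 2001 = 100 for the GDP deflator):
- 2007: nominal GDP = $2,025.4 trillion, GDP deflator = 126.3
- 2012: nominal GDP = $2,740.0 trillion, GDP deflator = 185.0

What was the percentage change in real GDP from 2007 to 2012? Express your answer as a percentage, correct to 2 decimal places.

Deflate each year: 2007 → 2025.4/1.263 = 1603.64; 2012 → 2740.0/1.850 = 1481.08.
So real GDP changed by 1481.08/1603.64 − 1 = -0.0764, i.e. -7.64%.

-7.64%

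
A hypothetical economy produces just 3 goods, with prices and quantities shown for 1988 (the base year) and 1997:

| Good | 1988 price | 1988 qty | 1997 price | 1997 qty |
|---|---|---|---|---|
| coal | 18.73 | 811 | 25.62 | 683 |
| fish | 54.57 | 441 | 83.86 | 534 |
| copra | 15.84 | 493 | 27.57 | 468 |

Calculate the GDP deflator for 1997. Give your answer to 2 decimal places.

Nominal GDP 1997 = 25.62·683 + 83.86·534 + 27.57·468 = 75182.46.
Real GDP 1997 (at 1988 prices) = 18.73·683 + 54.57·534 + 15.84·468 = 49346.09.
Deflator = Nominal/Real × 100 = 75182.46/49346.09 × 100 = 152.357.

152.36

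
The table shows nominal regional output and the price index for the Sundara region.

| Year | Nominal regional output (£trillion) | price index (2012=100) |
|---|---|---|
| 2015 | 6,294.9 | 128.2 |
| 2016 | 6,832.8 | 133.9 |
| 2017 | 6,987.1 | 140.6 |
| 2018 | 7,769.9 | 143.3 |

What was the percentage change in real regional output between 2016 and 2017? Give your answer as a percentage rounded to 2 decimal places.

-2.61%

Real regional output 2016 = 6832.8/1.339 = 5102.91.
Real regional output 2017 = 6987.1/1.406 = 4969.49.
Change = 4969.49/5102.91 − 1 = -0.0261.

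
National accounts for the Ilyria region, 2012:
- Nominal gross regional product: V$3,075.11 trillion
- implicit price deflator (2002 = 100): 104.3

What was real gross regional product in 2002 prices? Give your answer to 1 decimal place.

Real gross regional product = Nominal / (implicit price deflator/100) = 3075.11 / 1.043 = 2948.33.

V$2,948.3 trillion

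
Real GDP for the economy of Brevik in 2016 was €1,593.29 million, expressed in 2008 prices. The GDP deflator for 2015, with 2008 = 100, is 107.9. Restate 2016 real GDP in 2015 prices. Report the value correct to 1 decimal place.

€1,719.2 million

Real GDP in 2015 prices = Real GDP in 2008 prices × (P_2015/P_2008) = 1593.29 × 1.079 = 1719.16.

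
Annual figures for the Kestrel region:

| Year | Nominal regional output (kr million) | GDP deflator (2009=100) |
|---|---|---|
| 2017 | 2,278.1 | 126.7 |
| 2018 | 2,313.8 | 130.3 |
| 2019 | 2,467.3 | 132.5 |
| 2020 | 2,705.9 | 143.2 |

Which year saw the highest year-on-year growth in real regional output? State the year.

2019

2018: real = 2313.8/1.303 = 1775.75; growth vs 2017 (1798.03) = -1.24%.
2019: real = 2467.3/1.325 = 1862.11; growth vs 2018 (1775.75) = 4.86%.
2020: real = 2705.9/1.432 = 1889.59; growth vs 2019 (1862.11) = 1.48%.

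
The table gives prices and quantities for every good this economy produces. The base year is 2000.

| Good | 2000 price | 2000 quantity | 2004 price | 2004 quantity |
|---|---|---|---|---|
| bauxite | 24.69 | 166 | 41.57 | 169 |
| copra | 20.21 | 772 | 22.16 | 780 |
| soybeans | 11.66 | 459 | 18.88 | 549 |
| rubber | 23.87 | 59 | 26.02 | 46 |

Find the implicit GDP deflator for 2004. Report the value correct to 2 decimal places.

Nominal GDP 2004 = 41.57·169 + 22.16·780 + 18.88·549 + 26.02·46 = 35872.17.
Real GDP 2004 (at 2000 prices) = 24.69·169 + 20.21·780 + 11.66·549 + 23.87·46 = 27435.77.
Deflator = Nominal/Real × 100 = 35872.17/27435.77 × 100 = 130.750.

130.75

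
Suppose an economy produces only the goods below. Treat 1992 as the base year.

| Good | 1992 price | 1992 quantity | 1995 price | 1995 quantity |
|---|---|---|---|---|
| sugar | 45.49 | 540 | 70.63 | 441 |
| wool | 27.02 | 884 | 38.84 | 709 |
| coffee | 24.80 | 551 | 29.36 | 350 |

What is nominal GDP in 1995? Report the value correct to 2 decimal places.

Nominal GDP 1995 = Σ (p_1995 × q_1995) = 70.63·441 + 38.84·709 + 29.36·350 = 68961.39.

68961.39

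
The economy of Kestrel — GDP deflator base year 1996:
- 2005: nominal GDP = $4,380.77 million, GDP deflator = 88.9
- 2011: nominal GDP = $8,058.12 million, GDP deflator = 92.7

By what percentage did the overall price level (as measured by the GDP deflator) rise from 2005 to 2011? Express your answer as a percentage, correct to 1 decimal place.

4.3%

Price-level change = 92.7 / 88.9 − 1 = 0.0427.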